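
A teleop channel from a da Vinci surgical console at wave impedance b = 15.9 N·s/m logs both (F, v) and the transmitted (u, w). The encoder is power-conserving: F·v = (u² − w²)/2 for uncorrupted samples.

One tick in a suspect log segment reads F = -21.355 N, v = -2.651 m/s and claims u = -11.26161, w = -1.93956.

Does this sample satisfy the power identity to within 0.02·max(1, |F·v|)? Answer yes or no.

F·v = (-21.355)×(-2.651) = 56.6121 W.
(u² − w²)/2 = (126.8239 − 3.7619)/2 = 61.5310 W.
|Δ| = 4.9189;  2% of max(1, |F·v|) = 1.1322.

no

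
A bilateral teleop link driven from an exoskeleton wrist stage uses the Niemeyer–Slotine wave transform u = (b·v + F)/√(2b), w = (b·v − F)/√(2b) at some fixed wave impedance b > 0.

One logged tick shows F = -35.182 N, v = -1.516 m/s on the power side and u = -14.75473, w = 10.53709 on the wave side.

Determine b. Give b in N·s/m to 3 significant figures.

b = 3.87 N·s/m

u + w = -4.21764;  u + w = √(2b)·v, so √(2b) = -4.21764/(-1.516) = 2.78208.
b = (√(2b))²/2 = 7.73999/2 = 3.87000.
(Check via u − w = 2F/√(2b): u − w = -25.29182, 2F/√(2b) = -25.29183.)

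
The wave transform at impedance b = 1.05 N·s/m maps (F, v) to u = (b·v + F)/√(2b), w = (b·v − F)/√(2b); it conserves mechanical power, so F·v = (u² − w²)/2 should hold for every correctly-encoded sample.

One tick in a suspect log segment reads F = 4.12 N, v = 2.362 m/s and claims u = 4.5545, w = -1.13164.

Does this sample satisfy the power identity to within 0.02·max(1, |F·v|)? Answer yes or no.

F·v = 4.12×2.362 = 9.7314 W.
(u² − w²)/2 = (20.7435 − 1.2806)/2 = 9.7314 W.
|Δ| = 0.0000;  2% of max(1, |F·v|) = 0.1946.

yes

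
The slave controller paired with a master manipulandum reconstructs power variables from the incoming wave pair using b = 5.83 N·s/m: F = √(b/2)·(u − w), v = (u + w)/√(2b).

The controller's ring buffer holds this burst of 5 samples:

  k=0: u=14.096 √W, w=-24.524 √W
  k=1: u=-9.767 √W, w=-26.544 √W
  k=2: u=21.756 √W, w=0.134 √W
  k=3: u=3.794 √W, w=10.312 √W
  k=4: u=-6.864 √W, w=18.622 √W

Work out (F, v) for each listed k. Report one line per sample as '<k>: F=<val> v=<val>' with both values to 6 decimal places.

k=0: u−w=38.620000, u+w=-10.428000; √(b/2)=1.707337, √(2b)=3.414674; F=1.707337×38.62=65.937359, v=-10.428000/3.414674=-3.053878
k=1: u−w=16.777000, u+w=-36.311000; √(b/2)=1.707337, √(2b)=3.414674; F=1.707337×16.777=28.643995, v=-36.311000/3.414674=-10.633811
k=2: u−w=21.622000, u+w=21.890000; √(b/2)=1.707337, √(2b)=3.414674; F=1.707337×21.622=36.916043, v=21.890000/3.414674=6.410568
k=3: u−w=-6.518000, u+w=14.106000; √(b/2)=1.707337, √(2b)=3.414674; F=1.707337×(-6.518)=-11.128423, v=14.106000/3.414674=4.130994
k=4: u−w=-25.486000, u+w=11.758000; √(b/2)=1.707337, √(2b)=3.414674; F=1.707337×(-25.486)=-43.513194, v=11.758000/3.414674=3.443374

0: F=65.937359 v=-3.053878
1: F=28.643995 v=-10.633811
2: F=36.916043 v=6.410568
3: F=-11.128423 v=4.130994
4: F=-43.513194 v=3.443374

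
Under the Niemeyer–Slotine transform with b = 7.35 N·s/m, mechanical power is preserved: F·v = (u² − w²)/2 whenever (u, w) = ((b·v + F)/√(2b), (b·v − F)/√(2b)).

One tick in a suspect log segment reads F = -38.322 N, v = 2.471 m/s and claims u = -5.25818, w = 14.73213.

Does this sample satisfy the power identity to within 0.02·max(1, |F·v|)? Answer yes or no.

F·v = (-38.322)×2.471 = -94.69366 W.
(u² − w²)/2 = (27.64846 − 217.03565)/2 = -94.69360 W.
|Δ| = 0.00006;  2% of max(1, |F·v|) = 1.89387.

yes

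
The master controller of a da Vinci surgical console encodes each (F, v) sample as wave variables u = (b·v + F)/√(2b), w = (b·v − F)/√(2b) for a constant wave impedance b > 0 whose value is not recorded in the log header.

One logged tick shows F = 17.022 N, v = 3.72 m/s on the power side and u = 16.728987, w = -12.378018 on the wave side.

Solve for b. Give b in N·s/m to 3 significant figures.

b = 0.684 N·s/m

u + w = 4.350969;  u + w = √(2b)·v, so √(2b) = 4.350969/3.72 = 1.169615.
b = (√(2b))²/2 = 1.368000/2 = 0.684000.
(Check via u − w = 2F/√(2b): u − w = 29.107005, 2F/√(2b) = 29.107006.)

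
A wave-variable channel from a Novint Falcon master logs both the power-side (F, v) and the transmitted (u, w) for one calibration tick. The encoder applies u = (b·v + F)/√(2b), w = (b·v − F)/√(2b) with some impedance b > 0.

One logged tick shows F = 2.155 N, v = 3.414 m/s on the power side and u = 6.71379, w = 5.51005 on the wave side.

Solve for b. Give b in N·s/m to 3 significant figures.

b = 6.41 N·s/m

u + w = 12.2238;  u + w = √(2b)·v, so √(2b) = 12.2238/3.414 = 3.5805.
b = (√(2b))²/2 = 12.8200/2 = 6.4100.
(Check via u − w = 2F/√(2b): u − w = 1.2037, 2F/√(2b) = 1.2037.)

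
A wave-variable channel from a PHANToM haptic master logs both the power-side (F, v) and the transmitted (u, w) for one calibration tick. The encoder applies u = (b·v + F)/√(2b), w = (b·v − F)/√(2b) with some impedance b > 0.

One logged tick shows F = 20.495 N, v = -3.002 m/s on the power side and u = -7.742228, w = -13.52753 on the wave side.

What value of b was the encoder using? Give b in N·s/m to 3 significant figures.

b = 25.1 N·s/m

u + w = -21.269758;  u + w = √(2b)·v, so √(2b) = -21.269758/(-3.002) = 7.085196.
b = (√(2b))²/2 = 50.200001/2 = 25.100000.
(Check via u − w = 2F/√(2b): u − w = 5.785302, 2F/√(2b) = 5.785302.)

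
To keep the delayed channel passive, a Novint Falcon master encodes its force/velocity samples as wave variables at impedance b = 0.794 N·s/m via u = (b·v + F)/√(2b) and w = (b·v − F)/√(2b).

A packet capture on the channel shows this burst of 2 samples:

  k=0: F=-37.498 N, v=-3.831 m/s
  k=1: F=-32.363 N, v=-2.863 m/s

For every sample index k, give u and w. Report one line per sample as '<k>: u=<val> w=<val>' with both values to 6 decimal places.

k=0: b·v=0.794×(-3.831)=-3.041814; √(2b)=1.260159; u=(-3.041814+(-37.498))/1.260159=-32.170403, w=(-3.041814−(-37.498))/1.260159=27.342735
k=1: b·v=0.794×(-2.863)=-2.273222; √(2b)=1.260159; u=(-2.273222+(-32.363))/1.260159=-27.485603, w=(-2.273222−(-32.363))/1.260159=23.877768

0: u=-32.170403 w=27.342735
1: u=-27.485603 w=23.877768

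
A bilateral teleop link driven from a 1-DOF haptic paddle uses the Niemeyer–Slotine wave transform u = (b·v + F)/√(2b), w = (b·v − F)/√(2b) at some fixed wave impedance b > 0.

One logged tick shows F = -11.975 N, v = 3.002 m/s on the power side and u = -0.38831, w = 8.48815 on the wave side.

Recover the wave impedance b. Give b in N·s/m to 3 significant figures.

b = 3.64 N·s/m

u + w = 8.0998;  u + w = √(2b)·v, so √(2b) = 8.0998/3.002 = 2.6981.
b = (√(2b))²/2 = 7.2800/2 = 3.6400.
(Check via u − w = 2F/√(2b): u − w = -8.8765, 2F/√(2b) = -8.8765.)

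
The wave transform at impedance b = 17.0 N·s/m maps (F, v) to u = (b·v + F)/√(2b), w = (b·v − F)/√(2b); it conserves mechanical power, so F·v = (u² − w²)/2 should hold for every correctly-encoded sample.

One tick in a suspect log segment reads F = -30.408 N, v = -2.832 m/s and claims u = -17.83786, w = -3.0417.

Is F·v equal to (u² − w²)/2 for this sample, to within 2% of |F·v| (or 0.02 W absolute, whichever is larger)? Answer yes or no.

F·v = (-30.408)×(-2.832) = 86.11546 W.
(u² − w²)/2 = (318.18925 − 9.25194)/2 = 154.46866 W.
|Δ| = 68.35320;  2% of max(1, |F·v|) = 1.72231.

no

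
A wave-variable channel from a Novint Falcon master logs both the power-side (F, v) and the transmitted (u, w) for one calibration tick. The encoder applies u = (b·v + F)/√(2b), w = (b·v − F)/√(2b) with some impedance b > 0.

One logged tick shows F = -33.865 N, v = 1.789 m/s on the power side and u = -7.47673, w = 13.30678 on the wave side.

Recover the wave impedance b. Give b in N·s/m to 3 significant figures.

b = 5.31 N·s/m

u + w = 5.8300;  u + w = √(2b)·v, so √(2b) = 5.8300/1.789 = 3.2588.
b = (√(2b))²/2 = 10.6200/2 = 5.3100.
(Check via u − w = 2F/√(2b): u − w = -20.7835, 2F/√(2b) = -20.7835.)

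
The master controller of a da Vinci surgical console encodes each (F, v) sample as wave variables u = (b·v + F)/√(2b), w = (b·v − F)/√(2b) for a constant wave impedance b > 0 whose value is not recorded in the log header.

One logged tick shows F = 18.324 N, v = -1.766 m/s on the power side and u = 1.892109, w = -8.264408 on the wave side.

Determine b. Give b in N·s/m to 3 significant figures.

u + w = -6.372299;  u + w = √(2b)·v, so √(2b) = -6.372299/(-1.766) = 3.608323.
b = (√(2b))²/2 = 13.019997/2 = 6.509999.
(Check via u − w = 2F/√(2b): u − w = 10.156517, 2F/√(2b) = 10.156518.)

b = 6.51 N·s/m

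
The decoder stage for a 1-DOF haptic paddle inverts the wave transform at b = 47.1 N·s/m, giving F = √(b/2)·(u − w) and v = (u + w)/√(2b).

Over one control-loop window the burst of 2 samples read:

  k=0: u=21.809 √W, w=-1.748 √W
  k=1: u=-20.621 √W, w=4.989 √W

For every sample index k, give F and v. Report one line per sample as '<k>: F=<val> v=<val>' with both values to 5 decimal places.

0: F=114.31822 v=2.06694
1: F=-124.28108 v=-1.61061

k=0: u−w=23.55700, u+w=20.06100; √(b/2)=4.85283, √(2b)=9.70567; F=4.85283×23.557=114.31822, v=20.06100/9.70567=2.06694
k=1: u−w=-25.61000, u+w=-15.63200; √(b/2)=4.85283, √(2b)=9.70567; F=4.85283×(-25.61)=-124.28108, v=-15.63200/9.70567=-1.61061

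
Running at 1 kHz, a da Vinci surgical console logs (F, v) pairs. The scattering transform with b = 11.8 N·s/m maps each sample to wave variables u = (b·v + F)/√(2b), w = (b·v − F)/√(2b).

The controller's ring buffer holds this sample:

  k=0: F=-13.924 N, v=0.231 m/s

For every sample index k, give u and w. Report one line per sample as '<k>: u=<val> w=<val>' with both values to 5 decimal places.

0: u=-2.30511 w=3.42731

k=0: b·v=11.8×0.231=2.72580; √(2b)=4.85798; u=(2.72580+(-13.924))/4.85798=-2.30511, w=(2.72580−(-13.924))/4.85798=3.42731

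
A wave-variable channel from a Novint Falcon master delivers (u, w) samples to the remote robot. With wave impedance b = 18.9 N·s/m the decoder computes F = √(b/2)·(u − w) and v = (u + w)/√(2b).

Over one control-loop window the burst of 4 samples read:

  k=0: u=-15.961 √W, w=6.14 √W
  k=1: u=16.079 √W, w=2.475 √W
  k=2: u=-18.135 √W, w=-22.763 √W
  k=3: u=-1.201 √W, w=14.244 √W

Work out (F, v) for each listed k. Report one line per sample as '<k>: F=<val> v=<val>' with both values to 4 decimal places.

0: F=-67.9404 v=-1.5974
1: F=41.8199 v=3.0178
2: F=14.2269 v=-6.6521
3: F=-47.4792 v=2.1214

k=0: u−w=-22.1010, u+w=-9.8210; √(b/2)=3.0741, √(2b)=6.1482; F=3.0741×(-22.101)=-67.9404, v=-9.8210/6.1482=-1.5974
k=1: u−w=13.6040, u+w=18.5540; √(b/2)=3.0741, √(2b)=6.1482; F=3.0741×13.604=41.8199, v=18.5540/6.1482=3.0178
k=2: u−w=4.6280, u+w=-40.8980; √(b/2)=3.0741, √(2b)=6.1482; F=3.0741×4.628=14.2269, v=-40.8980/6.1482=-6.6521
k=3: u−w=-15.4450, u+w=13.0430; √(b/2)=3.0741, √(2b)=6.1482; F=3.0741×(-15.445)=-47.4792, v=13.0430/6.1482=2.1214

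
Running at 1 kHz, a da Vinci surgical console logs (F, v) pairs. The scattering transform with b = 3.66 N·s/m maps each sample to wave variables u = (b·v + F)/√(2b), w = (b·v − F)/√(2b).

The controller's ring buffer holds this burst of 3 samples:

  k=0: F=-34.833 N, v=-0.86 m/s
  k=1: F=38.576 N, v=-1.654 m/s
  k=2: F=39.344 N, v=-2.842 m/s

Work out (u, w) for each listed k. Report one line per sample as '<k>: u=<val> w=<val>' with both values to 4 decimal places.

k=0: b·v=3.66×(-0.86)=-3.1476; √(2b)=2.7055; u=(-3.1476+(-34.833))/2.7055=-14.0380, w=(-3.1476−(-34.833))/2.7055=11.7113
k=1: b·v=3.66×(-1.654)=-6.0536; √(2b)=2.7055; u=(-6.0536+38.576)/2.7055=12.0206, w=(-6.0536−38.576)/2.7055=-16.4956
k=2: b·v=3.66×(-2.842)=-10.4017; √(2b)=2.7055; u=(-10.4017+39.344)/2.7055=10.6974, w=(-10.4017−39.344)/2.7055=-18.3865

0: u=-14.0380 w=11.7113
1: u=12.0206 w=-16.4956
2: u=10.6974 w=-18.3865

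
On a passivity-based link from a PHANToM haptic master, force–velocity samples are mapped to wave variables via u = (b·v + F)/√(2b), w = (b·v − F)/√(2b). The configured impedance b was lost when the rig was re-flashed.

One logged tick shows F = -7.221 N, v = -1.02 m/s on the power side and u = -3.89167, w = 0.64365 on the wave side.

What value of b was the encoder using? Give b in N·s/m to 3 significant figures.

u + w = -3.24802;  u + w = √(2b)·v, so √(2b) = -3.24802/(-1.02) = 3.18433.
b = (√(2b))²/2 = 10.13998/2 = 5.06999.
(Check via u − w = 2F/√(2b): u − w = -4.53532, 2F/√(2b) = -4.53533.)

b = 5.07 N·s/m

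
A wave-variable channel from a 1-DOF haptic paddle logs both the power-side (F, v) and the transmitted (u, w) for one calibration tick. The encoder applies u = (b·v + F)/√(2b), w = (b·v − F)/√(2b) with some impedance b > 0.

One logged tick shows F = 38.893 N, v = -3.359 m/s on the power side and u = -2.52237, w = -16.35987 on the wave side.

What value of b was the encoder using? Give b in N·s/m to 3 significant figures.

b = 15.8 N·s/m

u + w = -18.88224;  u + w = √(2b)·v, so √(2b) = -18.88224/(-3.359) = 5.62139.
b = (√(2b))²/2 = 31.60000/2 = 15.80000.
(Check via u − w = 2F/√(2b): u − w = 13.83750, 2F/√(2b) = 13.83751.)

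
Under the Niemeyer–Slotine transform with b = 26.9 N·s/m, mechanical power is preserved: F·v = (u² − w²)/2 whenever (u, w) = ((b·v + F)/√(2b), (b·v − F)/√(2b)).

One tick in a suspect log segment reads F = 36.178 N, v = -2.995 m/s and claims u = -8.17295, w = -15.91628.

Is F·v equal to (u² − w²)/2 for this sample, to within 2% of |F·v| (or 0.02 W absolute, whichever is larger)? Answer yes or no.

no

F·v = 36.178×(-2.995) = -108.3531 W.
(u² − w²)/2 = (66.7971 − 253.3280)/2 = -93.2654 W.
|Δ| = 15.0877;  2% of max(1, |F·v|) = 2.1671.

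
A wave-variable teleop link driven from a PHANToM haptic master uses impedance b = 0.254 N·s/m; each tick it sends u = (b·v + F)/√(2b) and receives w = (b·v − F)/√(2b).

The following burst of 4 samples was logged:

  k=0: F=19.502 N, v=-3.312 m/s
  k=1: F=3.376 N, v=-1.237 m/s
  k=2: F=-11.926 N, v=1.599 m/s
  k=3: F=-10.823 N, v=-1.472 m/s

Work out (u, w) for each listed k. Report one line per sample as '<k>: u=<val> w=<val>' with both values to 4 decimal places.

k=0: b·v=0.254×(-3.312)=-0.8412; √(2b)=0.7127; u=(-0.8412+19.502)/0.7127=26.1817, w=(-0.8412−19.502)/0.7127=-28.5423
k=1: b·v=0.254×(-1.237)=-0.3142; √(2b)=0.7127; u=(-0.3142+3.376)/0.7127=4.2958, w=(-0.3142−3.376)/0.7127=-5.1775
k=2: b·v=0.254×1.599=0.4061; √(2b)=0.7127; u=(0.4061+(-11.926))/0.7127=-16.1627, w=(0.4061−(-11.926))/0.7127=17.3024
k=3: b·v=0.254×(-1.472)=-0.3739; √(2b)=0.7127; u=(-0.3739+(-10.823))/0.7127=-15.7096, w=(-0.3739−(-10.823))/0.7127=14.6605

0: u=26.1817 w=-28.5423
1: u=4.2958 w=-5.1775
2: u=-16.1627 w=17.3024
3: u=-15.7096 w=14.6605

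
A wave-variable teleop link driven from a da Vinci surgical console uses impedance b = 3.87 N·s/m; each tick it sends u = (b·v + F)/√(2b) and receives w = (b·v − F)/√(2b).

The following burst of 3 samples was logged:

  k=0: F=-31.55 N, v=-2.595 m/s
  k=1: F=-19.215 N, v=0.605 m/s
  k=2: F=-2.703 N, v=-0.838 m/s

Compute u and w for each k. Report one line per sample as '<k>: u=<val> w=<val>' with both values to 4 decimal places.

0: u=-14.9502 w=7.7307
1: u=-6.0651 w=7.7483
2: u=-2.1373 w=-0.1941

k=0: b·v=3.87×(-2.595)=-10.0427; √(2b)=2.7821; u=(-10.0427+(-31.55))/2.7821=-14.9502, w=(-10.0427−(-31.55))/2.7821=7.7307
k=1: b·v=3.87×0.605=2.3413; √(2b)=2.7821; u=(2.3413+(-19.215))/2.7821=-6.0651, w=(2.3413−(-19.215))/2.7821=7.7483
k=2: b·v=3.87×(-0.838)=-3.2431; √(2b)=2.7821; u=(-3.2431+(-2.703))/2.7821=-2.1373, w=(-3.2431−(-2.703))/2.7821=-0.1941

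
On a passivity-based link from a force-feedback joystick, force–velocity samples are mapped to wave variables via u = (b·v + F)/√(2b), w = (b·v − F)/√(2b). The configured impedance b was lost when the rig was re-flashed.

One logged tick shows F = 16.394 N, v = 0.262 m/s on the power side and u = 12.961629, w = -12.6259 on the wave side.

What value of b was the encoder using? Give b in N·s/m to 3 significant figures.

b = 0.821 N·s/m

u + w = 0.335729;  u + w = √(2b)·v, so √(2b) = 0.335729/0.262 = 1.281408.
b = (√(2b))²/2 = 1.642007/2 = 0.821004.
(Check via u − w = 2F/√(2b): u − w = 25.587529, 2F/√(2b) = 25.587471.)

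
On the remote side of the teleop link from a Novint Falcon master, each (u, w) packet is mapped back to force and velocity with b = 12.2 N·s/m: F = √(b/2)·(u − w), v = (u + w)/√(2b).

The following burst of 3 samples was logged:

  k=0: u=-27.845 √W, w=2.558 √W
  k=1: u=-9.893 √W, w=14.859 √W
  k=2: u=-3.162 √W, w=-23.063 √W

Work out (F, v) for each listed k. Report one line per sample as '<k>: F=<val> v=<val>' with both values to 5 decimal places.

0: F=-75.08987 v=-5.11920
1: F=-61.13293 v=1.00534
2: F=49.15184 v=-5.30910

k=0: u−w=-30.40300, u+w=-25.28700; √(b/2)=2.46982, √(2b)=4.93964; F=2.46982×(-30.403)=-75.08987, v=-25.28700/4.93964=-5.11920
k=1: u−w=-24.75200, u+w=4.96600; √(b/2)=2.46982, √(2b)=4.93964; F=2.46982×(-24.752)=-61.13293, v=4.96600/4.93964=1.00534
k=2: u−w=19.90100, u+w=-26.22500; √(b/2)=2.46982, √(2b)=4.93964; F=2.46982×19.901=49.15184, v=-26.22500/4.93964=-5.30910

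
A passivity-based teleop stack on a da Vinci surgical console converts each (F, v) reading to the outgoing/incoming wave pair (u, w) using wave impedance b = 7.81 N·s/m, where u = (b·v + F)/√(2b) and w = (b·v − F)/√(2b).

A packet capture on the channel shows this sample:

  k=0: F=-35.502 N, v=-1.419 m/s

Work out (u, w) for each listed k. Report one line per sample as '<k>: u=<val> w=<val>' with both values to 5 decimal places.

0: u=-11.78691 w=6.17872

k=0: b·v=7.81×(-1.419)=-11.08239; √(2b)=3.95221; u=(-11.08239+(-35.502))/3.95221=-11.78691, w=(-11.08239−(-35.502))/3.95221=6.17872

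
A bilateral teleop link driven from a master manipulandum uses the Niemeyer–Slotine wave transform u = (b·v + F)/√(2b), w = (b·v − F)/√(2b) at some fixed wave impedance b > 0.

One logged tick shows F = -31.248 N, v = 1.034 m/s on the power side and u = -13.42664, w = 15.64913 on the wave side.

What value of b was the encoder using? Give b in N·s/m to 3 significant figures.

b = 2.31 N·s/m

u + w = 2.22249;  u + w = √(2b)·v, so √(2b) = 2.22249/1.034 = 2.14941.
b = (√(2b))²/2 = 4.61996/2 = 2.30998.
(Check via u − w = 2F/√(2b): u − w = -29.07577, 2F/√(2b) = -29.07589.)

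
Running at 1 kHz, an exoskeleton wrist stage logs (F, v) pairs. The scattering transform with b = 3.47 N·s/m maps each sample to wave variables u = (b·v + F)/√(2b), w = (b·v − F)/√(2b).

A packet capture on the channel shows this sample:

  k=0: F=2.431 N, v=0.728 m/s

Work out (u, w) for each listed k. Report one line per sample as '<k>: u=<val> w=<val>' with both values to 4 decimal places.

0: u=1.8817 w=0.0361

k=0: b·v=3.47×0.728=2.5262; √(2b)=2.6344; u=(2.5262+2.431)/2.6344=1.8817, w=(2.5262−2.431)/2.6344=0.0361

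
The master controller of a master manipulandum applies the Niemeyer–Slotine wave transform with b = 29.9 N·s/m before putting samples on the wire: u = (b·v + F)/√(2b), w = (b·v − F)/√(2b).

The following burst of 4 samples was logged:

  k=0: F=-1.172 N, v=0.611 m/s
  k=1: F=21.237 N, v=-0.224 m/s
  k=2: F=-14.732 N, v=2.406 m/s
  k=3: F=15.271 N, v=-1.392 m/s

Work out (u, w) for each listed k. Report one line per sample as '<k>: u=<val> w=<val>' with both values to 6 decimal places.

k=0: b·v=29.9×0.611=18.268900; √(2b)=7.733046; u=(18.268900+(-1.172))/7.733046=2.210888, w=(18.268900−(-1.172))/7.733046=2.514003
k=1: b·v=29.9×(-0.224)=-6.697600; √(2b)=7.733046; u=(-6.697600+21.237)/7.733046=1.880165, w=(-6.697600−21.237)/7.733046=-3.612367
k=2: b·v=29.9×2.406=71.939400; √(2b)=7.733046; u=(71.939400+(-14.732))/7.733046=7.397784, w=(71.939400−(-14.732))/7.733046=11.207925
k=3: b·v=29.9×(-1.392)=-41.620800; √(2b)=7.733046; u=(-41.620800+15.271)/7.733046=-3.407428, w=(-41.620800−15.271)/7.733046=-7.356972

0: u=2.210888 w=2.514003
1: u=1.880165 w=-3.612367
2: u=7.397784 w=11.207925
3: u=-3.407428 w=-7.356972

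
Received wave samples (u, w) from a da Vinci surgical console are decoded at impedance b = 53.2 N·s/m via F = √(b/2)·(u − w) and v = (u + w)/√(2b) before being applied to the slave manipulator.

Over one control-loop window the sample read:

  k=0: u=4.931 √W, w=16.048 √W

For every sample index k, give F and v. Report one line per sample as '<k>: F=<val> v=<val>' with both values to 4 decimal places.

0: F=-57.3361 v=2.0338

k=0: u−w=-11.1170, u+w=20.9790; √(b/2)=5.1575, √(2b)=10.3150; F=5.1575×(-11.117)=-57.3361, v=20.9790/10.3150=2.0338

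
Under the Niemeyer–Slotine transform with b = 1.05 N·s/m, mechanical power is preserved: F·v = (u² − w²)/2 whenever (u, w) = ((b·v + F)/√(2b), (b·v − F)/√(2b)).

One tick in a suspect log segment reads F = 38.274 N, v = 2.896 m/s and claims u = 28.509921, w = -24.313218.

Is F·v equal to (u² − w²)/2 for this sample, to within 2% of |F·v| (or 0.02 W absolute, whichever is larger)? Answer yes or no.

F·v = 38.274×2.896 = 110.841504 W.
(u² − w²)/2 = (812.815595 − 591.132570)/2 = 110.841513 W.
|Δ| = 0.000009;  2% of max(1, |F·v|) = 2.216830.

yes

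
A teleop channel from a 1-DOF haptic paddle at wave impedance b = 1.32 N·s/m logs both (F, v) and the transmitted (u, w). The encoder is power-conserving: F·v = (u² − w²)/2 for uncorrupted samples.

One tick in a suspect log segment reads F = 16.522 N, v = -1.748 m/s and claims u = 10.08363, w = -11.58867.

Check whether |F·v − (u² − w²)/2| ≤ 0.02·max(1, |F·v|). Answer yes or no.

no

F·v = 16.522×(-1.748) = -28.88046 W.
(u² − w²)/2 = (101.67959 − 134.29727)/2 = -16.30884 W.
|Δ| = 12.57162;  2% of max(1, |F·v|) = 0.57761.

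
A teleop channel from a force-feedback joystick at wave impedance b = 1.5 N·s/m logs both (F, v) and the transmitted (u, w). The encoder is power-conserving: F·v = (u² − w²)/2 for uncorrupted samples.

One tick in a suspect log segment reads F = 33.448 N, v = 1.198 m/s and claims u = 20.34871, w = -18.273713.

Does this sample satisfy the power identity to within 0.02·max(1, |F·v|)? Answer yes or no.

F·v = 33.448×1.198 = 40.070704 W.
(u² − w²)/2 = (414.069999 − 333.928587)/2 = 40.070706 W.
|Δ| = 0.000002;  2% of max(1, |F·v|) = 0.801414.

yes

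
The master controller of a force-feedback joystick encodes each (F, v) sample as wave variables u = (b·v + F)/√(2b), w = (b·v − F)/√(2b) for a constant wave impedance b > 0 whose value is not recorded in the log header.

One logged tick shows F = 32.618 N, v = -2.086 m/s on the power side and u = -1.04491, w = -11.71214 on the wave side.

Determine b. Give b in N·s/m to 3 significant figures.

b = 18.7 N·s/m

u + w = -12.75705;  u + w = √(2b)·v, so √(2b) = -12.75705/(-2.086) = 6.11556.
b = (√(2b))²/2 = 37.40003/2 = 18.70001.
(Check via u − w = 2F/√(2b): u − w = 10.66723, 2F/√(2b) = 10.66722.)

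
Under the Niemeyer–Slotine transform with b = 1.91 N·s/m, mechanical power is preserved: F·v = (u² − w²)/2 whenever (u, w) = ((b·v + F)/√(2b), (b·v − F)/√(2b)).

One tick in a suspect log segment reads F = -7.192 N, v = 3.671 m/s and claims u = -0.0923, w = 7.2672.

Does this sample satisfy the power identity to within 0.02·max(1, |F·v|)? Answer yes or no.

F·v = (-7.192)×3.671 = -26.4018 W.
(u² − w²)/2 = (0.0085 − 52.8122)/2 = -26.4018 W.
|Δ| = 0.0000;  2% of max(1, |F·v|) = 0.5280.

yes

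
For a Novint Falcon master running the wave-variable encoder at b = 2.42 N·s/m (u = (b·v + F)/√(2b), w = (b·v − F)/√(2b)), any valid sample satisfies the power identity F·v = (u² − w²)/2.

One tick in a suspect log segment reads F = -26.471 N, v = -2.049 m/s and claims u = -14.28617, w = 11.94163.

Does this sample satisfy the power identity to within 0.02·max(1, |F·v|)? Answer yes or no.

no

F·v = (-26.471)×(-2.049) = 54.2391 W.
(u² − w²)/2 = (204.0947 − 142.6025)/2 = 30.7461 W.
|Δ| = 23.4930;  2% of max(1, |F·v|) = 1.0848.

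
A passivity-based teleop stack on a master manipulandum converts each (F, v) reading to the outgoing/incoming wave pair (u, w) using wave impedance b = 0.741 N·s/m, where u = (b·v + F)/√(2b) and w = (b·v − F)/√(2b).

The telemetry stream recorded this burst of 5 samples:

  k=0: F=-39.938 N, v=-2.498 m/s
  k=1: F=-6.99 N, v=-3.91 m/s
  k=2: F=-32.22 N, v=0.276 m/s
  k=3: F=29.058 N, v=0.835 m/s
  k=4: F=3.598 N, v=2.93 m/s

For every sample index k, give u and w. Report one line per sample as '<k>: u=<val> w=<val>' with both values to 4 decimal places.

k=0: b·v=0.741×(-2.498)=-1.8510; √(2b)=1.2174; u=(-1.8510+(-39.938))/1.2174=-34.3272, w=(-1.8510−(-39.938))/1.2174=31.2862
k=1: b·v=0.741×(-3.91)=-2.8973; √(2b)=1.2174; u=(-2.8973+(-6.99))/1.2174=-8.1218, w=(-2.8973−(-6.99))/1.2174=3.3619
k=2: b·v=0.741×0.276=0.2045; √(2b)=1.2174; u=(0.2045+(-32.22))/1.2174=-26.2988, w=(0.2045−(-32.22))/1.2174=26.6348
k=3: b·v=0.741×0.835=0.6187; √(2b)=1.2174; u=(0.6187+29.058)/1.2174=24.3777, w=(0.6187−29.058)/1.2174=-23.3612
k=4: b·v=0.741×2.93=2.1711; √(2b)=1.2174; u=(2.1711+3.598)/1.2174=4.7390, w=(2.1711−3.598)/1.2174=-1.1721

0: u=-34.3272 w=31.2862
1: u=-8.1218 w=3.3619
2: u=-26.2988 w=26.6348
3: u=24.3777 w=-23.3612
4: u=4.7390 w=-1.1721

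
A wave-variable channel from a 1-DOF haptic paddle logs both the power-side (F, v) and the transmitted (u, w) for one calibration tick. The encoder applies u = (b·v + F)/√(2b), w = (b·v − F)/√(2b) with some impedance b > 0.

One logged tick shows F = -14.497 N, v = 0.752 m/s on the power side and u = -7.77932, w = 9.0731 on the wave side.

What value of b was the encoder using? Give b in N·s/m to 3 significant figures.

u + w = 1.2938;  u + w = √(2b)·v, so √(2b) = 1.2938/0.752 = 1.7205.
b = (√(2b))²/2 = 2.9600/2 = 1.4800.
(Check via u − w = 2F/√(2b): u − w = -16.8524, 2F/√(2b) = -16.8525.)

b = 1.48 N·s/m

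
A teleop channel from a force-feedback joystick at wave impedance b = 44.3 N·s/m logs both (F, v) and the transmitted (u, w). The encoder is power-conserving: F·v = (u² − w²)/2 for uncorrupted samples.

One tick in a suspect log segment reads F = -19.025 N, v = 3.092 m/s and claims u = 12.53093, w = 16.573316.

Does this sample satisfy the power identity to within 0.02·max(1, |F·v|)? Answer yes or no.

yes

F·v = (-19.025)×3.092 = -58.825300 W.
(u² − w²)/2 = (157.024207 − 274.674803)/2 = -58.825298 W.
|Δ| = 0.000002;  2% of max(1, |F·v|) = 1.176506.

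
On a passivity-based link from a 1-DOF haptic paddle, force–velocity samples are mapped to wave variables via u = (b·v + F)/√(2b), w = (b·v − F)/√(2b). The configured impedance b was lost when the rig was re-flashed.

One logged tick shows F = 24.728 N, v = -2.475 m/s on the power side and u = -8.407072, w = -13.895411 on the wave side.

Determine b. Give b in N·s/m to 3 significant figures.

u + w = -22.302483;  u + w = √(2b)·v, so √(2b) = -22.302483/(-2.475) = 9.011104.
b = (√(2b))²/2 = 81.200000/2 = 40.600000.
(Check via u − w = 2F/√(2b): u − w = 5.488339, 2F/√(2b) = 5.488340.)

b = 40.6 N·s/m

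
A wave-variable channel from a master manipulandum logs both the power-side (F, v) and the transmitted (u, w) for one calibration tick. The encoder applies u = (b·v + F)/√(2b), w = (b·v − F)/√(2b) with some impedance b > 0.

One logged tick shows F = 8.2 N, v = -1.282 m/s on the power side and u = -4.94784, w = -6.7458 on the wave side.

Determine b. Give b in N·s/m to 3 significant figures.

u + w = -11.69364;  u + w = √(2b)·v, so √(2b) = -11.69364/(-1.282) = 9.12140.
b = (√(2b))²/2 = 83.20001/2 = 41.60001.
(Check via u − w = 2F/√(2b): u − w = 1.79796, 2F/√(2b) = 1.79797.)

b = 41.6 N·s/m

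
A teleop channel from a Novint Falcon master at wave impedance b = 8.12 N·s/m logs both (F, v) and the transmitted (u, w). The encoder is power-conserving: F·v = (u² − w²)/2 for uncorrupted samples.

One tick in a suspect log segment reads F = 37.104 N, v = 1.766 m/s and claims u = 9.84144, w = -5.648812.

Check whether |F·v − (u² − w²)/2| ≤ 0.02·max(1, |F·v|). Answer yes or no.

F·v = 37.104×1.766 = 65.525664 W.
(u² − w²)/2 = (96.853941 − 31.909077)/2 = 32.472432 W.
|Δ| = 33.053232;  2% of max(1, |F·v|) = 1.310513.

no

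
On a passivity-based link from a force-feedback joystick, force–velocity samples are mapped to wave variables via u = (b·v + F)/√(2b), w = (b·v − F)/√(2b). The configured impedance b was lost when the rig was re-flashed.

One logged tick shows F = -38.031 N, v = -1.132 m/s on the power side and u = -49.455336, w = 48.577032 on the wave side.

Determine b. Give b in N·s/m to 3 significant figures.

u + w = -0.878304;  u + w = √(2b)·v, so √(2b) = -0.878304/(-1.132) = 0.775887.
b = (√(2b))²/2 = 0.602001/2 = 0.301000.
(Check via u − w = 2F/√(2b): u − w = -98.032368, 2F/√(2b) = -98.032326.)

b = 0.301 N·s/m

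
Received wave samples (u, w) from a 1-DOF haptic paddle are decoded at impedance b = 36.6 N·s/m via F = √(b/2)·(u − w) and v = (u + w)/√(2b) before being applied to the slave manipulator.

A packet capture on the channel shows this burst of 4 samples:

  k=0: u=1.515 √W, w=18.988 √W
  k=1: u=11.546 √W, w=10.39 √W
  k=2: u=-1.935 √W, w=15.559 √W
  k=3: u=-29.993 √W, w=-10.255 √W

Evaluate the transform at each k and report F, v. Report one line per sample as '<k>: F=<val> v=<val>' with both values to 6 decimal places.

0: F=-74.746872 v=2.396414
1: F=4.945195 v=2.563905
2: F=-74.836707 v=1.592389
3: F=-84.436202 v=-4.704232

k=0: u−w=-17.473000, u+w=20.503000; √(b/2)=4.277850, √(2b)=8.555700; F=4.277850×(-17.473)=-74.746872, v=20.503000/8.555700=2.396414
k=1: u−w=1.156000, u+w=21.936000; √(b/2)=4.277850, √(2b)=8.555700; F=4.277850×1.156=4.945195, v=21.936000/8.555700=2.563905
k=2: u−w=-17.494000, u+w=13.624000; √(b/2)=4.277850, √(2b)=8.555700; F=4.277850×(-17.494)=-74.836707, v=13.624000/8.555700=1.592389
k=3: u−w=-19.738000, u+w=-40.248000; √(b/2)=4.277850, √(2b)=8.555700; F=4.277850×(-19.738)=-84.436202, v=-40.248000/8.555700=-4.704232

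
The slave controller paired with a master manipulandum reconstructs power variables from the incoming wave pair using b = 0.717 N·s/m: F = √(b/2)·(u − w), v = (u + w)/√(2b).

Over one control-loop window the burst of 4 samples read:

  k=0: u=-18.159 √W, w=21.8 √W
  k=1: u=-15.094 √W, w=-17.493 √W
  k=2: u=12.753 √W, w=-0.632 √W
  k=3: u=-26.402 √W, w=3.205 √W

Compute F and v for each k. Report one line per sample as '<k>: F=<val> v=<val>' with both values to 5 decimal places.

0: F=-23.92540 v=3.04051
1: F=1.43640 v=-27.21259
2: F=8.01425 v=10.12194
3: F=-17.72715 v=-19.37123

k=0: u−w=-39.95900, u+w=3.64100; √(b/2)=0.59875, √(2b)=1.19750; F=0.59875×(-39.959)=-23.92540, v=3.64100/1.19750=3.04051
k=1: u−w=2.39900, u+w=-32.58700; √(b/2)=0.59875, √(2b)=1.19750; F=0.59875×2.399=1.43640, v=-32.58700/1.19750=-27.21259
k=2: u−w=13.38500, u+w=12.12100; √(b/2)=0.59875, √(2b)=1.19750; F=0.59875×13.385=8.01425, v=12.12100/1.19750=10.12194
k=3: u−w=-29.60700, u+w=-23.19700; √(b/2)=0.59875, √(2b)=1.19750; F=0.59875×(-29.607)=-17.72715, v=-23.19700/1.19750=-19.37123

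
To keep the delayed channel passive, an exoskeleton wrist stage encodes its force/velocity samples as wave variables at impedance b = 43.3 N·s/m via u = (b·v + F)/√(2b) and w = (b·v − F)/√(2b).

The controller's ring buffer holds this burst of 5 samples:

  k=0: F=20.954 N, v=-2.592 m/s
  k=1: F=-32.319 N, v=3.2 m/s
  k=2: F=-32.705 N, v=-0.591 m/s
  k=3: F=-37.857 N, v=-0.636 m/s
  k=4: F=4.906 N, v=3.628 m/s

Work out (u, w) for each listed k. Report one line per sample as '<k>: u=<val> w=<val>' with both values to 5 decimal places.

k=0: b·v=43.3×(-2.592)=-112.23360; √(2b)=9.30591; u=(-112.23360+20.954)/9.30591=-9.80878, w=(-112.23360−20.954)/9.30591=-14.31215
k=1: b·v=43.3×3.2=138.56000; √(2b)=9.30591; u=(138.56000+(-32.319))/9.30591=11.41651, w=(138.56000−(-32.319))/9.30591=18.36241
k=2: b·v=43.3×(-0.591)=-25.59030; √(2b)=9.30591; u=(-25.59030+(-32.705))/9.30591=-6.26433, w=(-25.59030−(-32.705))/9.30591=0.76454
k=3: b·v=43.3×(-0.636)=-27.53880; √(2b)=9.30591; u=(-27.53880+(-37.857))/9.30591=-7.02734, w=(-27.53880−(-37.857))/9.30591=1.10878
k=4: b·v=43.3×3.628=157.09240; √(2b)=9.30591; u=(157.09240+4.906)/9.30591=17.40812, w=(157.09240−4.906)/9.30591=16.35373

0: u=-9.80878 w=-14.31215
1: u=11.41651 w=18.36241
2: u=-6.26433 w=0.76454
3: u=-7.02734 w=1.10878
4: u=17.40812 w=16.35373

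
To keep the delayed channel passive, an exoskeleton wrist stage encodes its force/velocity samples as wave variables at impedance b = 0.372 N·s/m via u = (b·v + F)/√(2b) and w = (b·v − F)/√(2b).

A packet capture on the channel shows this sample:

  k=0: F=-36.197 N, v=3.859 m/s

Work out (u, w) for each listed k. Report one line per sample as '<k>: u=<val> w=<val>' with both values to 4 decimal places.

k=0: b·v=0.372×3.859=1.4355; √(2b)=0.8626; u=(1.4355+(-36.197))/0.8626=-40.3006, w=(1.4355−(-36.197))/0.8626=43.6292

0: u=-40.3006 w=43.6292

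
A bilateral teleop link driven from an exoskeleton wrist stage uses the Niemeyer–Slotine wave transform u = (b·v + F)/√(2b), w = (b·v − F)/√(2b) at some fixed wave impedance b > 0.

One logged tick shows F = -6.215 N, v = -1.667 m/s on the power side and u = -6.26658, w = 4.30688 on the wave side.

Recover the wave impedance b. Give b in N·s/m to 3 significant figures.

b = 0.691 N·s/m

u + w = -1.959700;  u + w = √(2b)·v, so √(2b) = -1.959700/(-1.667) = 1.175585.
b = (√(2b))²/2 = 1.382000/2 = 0.691000.
(Check via u − w = 2F/√(2b): u − w = -10.573460, 2F/√(2b) = -10.573460.)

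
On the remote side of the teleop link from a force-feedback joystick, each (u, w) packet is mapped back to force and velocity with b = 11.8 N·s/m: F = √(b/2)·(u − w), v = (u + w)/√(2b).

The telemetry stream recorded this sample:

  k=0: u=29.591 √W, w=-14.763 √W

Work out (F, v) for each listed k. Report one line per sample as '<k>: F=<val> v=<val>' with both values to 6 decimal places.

0: F=107.735492 v=3.052295

k=0: u−w=44.354000, u+w=14.828000; √(b/2)=2.428992, √(2b)=4.857983; F=2.428992×44.354=107.735492, v=14.828000/4.857983=3.052295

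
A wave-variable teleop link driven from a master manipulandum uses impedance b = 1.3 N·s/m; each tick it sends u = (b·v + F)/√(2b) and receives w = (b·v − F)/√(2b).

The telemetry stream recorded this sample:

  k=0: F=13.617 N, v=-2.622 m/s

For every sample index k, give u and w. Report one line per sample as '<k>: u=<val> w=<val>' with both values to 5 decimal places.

0: u=6.33098 w=-10.55883

k=0: b·v=1.3×(-2.622)=-3.40860; √(2b)=1.61245; u=(-3.40860+13.617)/1.61245=6.33098, w=(-3.40860−13.617)/1.61245=-10.55883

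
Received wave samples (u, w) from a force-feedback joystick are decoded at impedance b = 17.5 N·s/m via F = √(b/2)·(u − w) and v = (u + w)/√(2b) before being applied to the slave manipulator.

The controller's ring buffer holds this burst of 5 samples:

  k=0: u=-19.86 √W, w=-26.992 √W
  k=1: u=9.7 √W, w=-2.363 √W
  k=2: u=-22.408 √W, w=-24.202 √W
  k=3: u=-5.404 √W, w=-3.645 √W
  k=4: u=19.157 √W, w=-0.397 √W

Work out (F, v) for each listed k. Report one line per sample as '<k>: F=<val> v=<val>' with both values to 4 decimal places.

0: F=21.0967 v=-7.9194
1: F=35.6828 v=1.2402
2: F=5.3067 v=-7.8785
3: F=-5.2032 v=-1.5296
4: F=57.8415 v=3.1710

k=0: u−w=7.1320, u+w=-46.8520; √(b/2)=2.9580, √(2b)=5.9161; F=2.9580×7.132=21.0967, v=-46.8520/5.9161=-7.9194
k=1: u−w=12.0630, u+w=7.3370; √(b/2)=2.9580, √(2b)=5.9161; F=2.9580×12.063=35.6828, v=7.3370/5.9161=1.2402
k=2: u−w=1.7940, u+w=-46.6100; √(b/2)=2.9580, √(2b)=5.9161; F=2.9580×1.794=5.3067, v=-46.6100/5.9161=-7.8785
k=3: u−w=-1.7590, u+w=-9.0490; √(b/2)=2.9580, √(2b)=5.9161; F=2.9580×(-1.759)=-5.2032, v=-9.0490/5.9161=-1.5296
k=4: u−w=19.5540, u+w=18.7600; √(b/2)=2.9580, √(2b)=5.9161; F=2.9580×19.554=57.8415, v=18.7600/5.9161=3.1710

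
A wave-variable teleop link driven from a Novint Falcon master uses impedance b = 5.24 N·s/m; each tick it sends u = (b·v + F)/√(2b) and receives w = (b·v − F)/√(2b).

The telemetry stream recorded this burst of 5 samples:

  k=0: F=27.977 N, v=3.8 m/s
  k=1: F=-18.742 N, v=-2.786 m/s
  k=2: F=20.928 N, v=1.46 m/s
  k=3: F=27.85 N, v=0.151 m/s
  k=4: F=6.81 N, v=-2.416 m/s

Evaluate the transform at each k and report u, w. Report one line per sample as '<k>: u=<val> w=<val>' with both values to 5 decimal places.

k=0: b·v=5.24×3.8=19.91200; √(2b)=3.23728; u=(19.91200+27.977)/3.23728=14.79296, w=(19.91200−27.977)/3.23728=-2.49129
k=1: b·v=5.24×(-2.786)=-14.59864; √(2b)=3.23728; u=(-14.59864+(-18.742))/3.23728=-10.29896, w=(-14.59864−(-18.742))/3.23728=1.27989
k=2: b·v=5.24×1.46=7.65040; √(2b)=3.23728; u=(7.65040+20.928)/3.23728=8.82790, w=(7.65040−20.928)/3.23728=-4.10146
k=3: b·v=5.24×0.151=0.79124; √(2b)=3.23728; u=(0.79124+27.85)/3.23728=8.84731, w=(0.79124−27.85)/3.23728=-8.35848
k=4: b·v=5.24×(-2.416)=-12.65984; √(2b)=3.23728; u=(-12.65984+6.81)/3.23728=-1.80702, w=(-12.65984−6.81)/3.23728=-6.01425

0: u=14.79296 w=-2.49129
1: u=-10.29896 w=1.27989
2: u=8.82790 w=-4.10146
3: u=8.84731 w=-8.35848
4: u=-1.80702 w=-6.01425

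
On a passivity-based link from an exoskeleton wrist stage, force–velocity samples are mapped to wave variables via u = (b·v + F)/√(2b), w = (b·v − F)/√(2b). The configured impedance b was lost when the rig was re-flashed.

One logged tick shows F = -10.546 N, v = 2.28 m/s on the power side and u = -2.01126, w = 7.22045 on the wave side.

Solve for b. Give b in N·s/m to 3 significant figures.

u + w = 5.2092;  u + w = √(2b)·v, so √(2b) = 5.2092/2.28 = 2.2847.
b = (√(2b))²/2 = 5.2200/2 = 2.6100.
(Check via u − w = 2F/√(2b): u − w = -9.2317, 2F/√(2b) = -9.2317.)

b = 2.61 N·s/m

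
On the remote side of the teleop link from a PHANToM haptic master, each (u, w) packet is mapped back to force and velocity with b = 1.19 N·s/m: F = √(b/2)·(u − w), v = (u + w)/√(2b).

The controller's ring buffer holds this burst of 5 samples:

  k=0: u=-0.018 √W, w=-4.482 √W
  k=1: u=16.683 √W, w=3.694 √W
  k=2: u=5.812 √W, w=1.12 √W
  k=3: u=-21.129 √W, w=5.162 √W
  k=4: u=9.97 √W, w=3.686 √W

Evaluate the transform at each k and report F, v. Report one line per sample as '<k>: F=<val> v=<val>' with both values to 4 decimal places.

k=0: u−w=4.4640, u+w=-4.5000; √(b/2)=0.7714, √(2b)=1.5427; F=0.7714×4.464=3.4434, v=-4.5000/1.5427=-2.9169
k=1: u−w=12.9890, u+w=20.3770; √(b/2)=0.7714, √(2b)=1.5427; F=0.7714×12.989=10.0192, v=20.3770/1.5427=13.2084
k=2: u−w=4.6920, u+w=6.9320; √(b/2)=0.7714, √(2b)=1.5427; F=0.7714×4.692=3.6192, v=6.9320/1.5427=4.4933
k=3: u−w=-26.2910, u+w=-15.9670; √(b/2)=0.7714, √(2b)=1.5427; F=0.7714×(-26.291)=-20.2799, v=-15.9670/1.5427=-10.3499
k=4: u−w=6.2840, u+w=13.6560; √(b/2)=0.7714, √(2b)=1.5427; F=0.7714×6.284=4.8472, v=13.6560/1.5427=8.8519

0: F=3.4434 v=-2.9169
1: F=10.0192 v=13.2084
2: F=3.6192 v=4.4933
3: F=-20.2799 v=-10.3499
4: F=4.8472 v=8.8519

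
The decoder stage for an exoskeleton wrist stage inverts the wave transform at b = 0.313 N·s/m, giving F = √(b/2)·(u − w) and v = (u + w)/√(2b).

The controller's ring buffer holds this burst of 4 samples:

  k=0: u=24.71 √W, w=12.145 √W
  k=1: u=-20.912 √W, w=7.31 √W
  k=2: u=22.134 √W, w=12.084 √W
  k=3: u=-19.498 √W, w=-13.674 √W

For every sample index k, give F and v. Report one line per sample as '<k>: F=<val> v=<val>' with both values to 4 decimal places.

0: F=4.9707 v=46.5810
1: F=-11.1646 v=-17.1916
2: F=3.9758 v=43.2481
3: F=-2.3040 v=-41.9261

k=0: u−w=12.5650, u+w=36.8550; √(b/2)=0.3956, √(2b)=0.7912; F=0.3956×12.565=4.9707, v=36.8550/0.7912=46.5810
k=1: u−w=-28.2220, u+w=-13.6020; √(b/2)=0.3956, √(2b)=0.7912; F=0.3956×(-28.222)=-11.1646, v=-13.6020/0.7912=-17.1916
k=2: u−w=10.0500, u+w=34.2180; √(b/2)=0.3956, √(2b)=0.7912; F=0.3956×10.05=3.9758, v=34.2180/0.7912=43.2481
k=3: u−w=-5.8240, u+w=-33.1720; √(b/2)=0.3956, √(2b)=0.7912; F=0.3956×(-5.824)=-2.3040, v=-33.1720/0.7912=-41.9261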